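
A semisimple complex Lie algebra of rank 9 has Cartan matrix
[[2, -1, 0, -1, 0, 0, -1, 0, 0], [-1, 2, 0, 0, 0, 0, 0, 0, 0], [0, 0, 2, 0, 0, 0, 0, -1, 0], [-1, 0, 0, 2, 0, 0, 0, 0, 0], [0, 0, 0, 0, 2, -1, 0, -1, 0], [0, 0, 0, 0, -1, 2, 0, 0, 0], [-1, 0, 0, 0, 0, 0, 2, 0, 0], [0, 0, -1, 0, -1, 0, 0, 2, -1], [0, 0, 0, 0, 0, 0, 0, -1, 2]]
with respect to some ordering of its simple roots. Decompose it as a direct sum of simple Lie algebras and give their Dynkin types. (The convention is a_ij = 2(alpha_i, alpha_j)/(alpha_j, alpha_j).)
D_4 (so(8)) + D_5 (so(10))

The diagram associated to this matrix has two connected components: the simple roots {alpha_1, alpha_2, alpha_4, alpha_7} form a chain of 2 nodes with a fork of two nodes at one end (D_4), and {alpha_3, alpha_5, alpha_6, alpha_8, alpha_9} form a chain of 3 nodes with a fork of two nodes at one end (D_5). A semisimple Lie algebra decomposes uniquely as the direct sum of simple ideals, one per connected component of its Dynkin diagram, so g ≅ D_4 ⊕ D_5 (dimension 28 + 45 = 73).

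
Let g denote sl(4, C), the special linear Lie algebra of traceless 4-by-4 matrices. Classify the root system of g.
A_3

This is sl(4), which has dimension 4^2 - 1 = 15 and rank 4 - 1 = 3 (a Cartan subalgebra is the diagonal traceless matrices). In the classification of classical Lie algebras, the special linear algebra sl(n+1) has type A_n; here n = 3, so the Dynkin diagram is a chain of 3 nodes with single edges (A_3). Hence the type is A_3.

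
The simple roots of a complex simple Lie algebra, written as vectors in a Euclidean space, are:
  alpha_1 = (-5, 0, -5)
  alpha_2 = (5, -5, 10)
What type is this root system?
G2

Compute the Cartan integers a_ij = 2(alpha_i, alpha_j)/(alpha_j, alpha_j); the resulting 2x2 Cartan matrix is
[[2, -1], [-3, 2]].
The roots have two lengths (squared-length ratio 3:1); the short ones are alpha_{1}. The associated Dynkin diagram is two nodes joined by a triple edge (G_2), so the type is G_2.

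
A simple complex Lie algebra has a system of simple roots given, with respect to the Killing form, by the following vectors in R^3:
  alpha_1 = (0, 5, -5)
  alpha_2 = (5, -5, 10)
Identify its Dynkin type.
Compute the Cartan integers a_ij = 2(alpha_i, alpha_j)/(alpha_j, alpha_j); the resulting 2x2 Cartan matrix is
[[2, -1], [-3, 2]].
The roots have two lengths (squared-length ratio 3:1); the short ones are alpha_{1}. The associated Dynkin diagram is two nodes joined by a triple edge (G_2), so the type is G_2.

G2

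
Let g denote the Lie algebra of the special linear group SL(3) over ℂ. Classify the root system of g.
A_2

This is sl(3), which has dimension 3^2 - 1 = 8 and rank 3 - 1 = 2 (a Cartan subalgebra is the diagonal traceless matrices). In the classification of classical Lie algebras, the special linear algebra sl(n+1) has type A_n; here n = 2, so the Dynkin diagram is a chain of 2 nodes with single edges (A_2). Hence the type is A_2.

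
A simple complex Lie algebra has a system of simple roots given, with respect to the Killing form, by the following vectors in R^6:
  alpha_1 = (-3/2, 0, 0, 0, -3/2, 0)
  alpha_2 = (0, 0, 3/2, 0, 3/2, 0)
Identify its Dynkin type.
Compute the Cartan integers a_ij = 2(alpha_i, alpha_j)/(alpha_j, alpha_j); the resulting 2x2 Cartan matrix is
[[2, -1], [-1, 2]].
All simple roots have the same length, so the diagram is simply laced. The associated Dynkin diagram is a chain of 2 nodes with single edges (A_2), so the type is A_2 (the algebra sl(3)).

A_2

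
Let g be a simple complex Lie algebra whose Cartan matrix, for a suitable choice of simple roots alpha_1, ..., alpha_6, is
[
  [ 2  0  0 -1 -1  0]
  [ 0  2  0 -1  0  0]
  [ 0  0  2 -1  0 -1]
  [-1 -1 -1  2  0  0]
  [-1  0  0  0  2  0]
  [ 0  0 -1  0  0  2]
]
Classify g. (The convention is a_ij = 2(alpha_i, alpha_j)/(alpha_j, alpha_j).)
type E_6

The matrix has rank 6 with 2's on the diagonal. Reading the off-diagonal entries as Dynkin edges (a single edge where a_ij = a_ji = -1; a double or triple edge where a_ij * a_ji = 2 or 3), the diagram is a chain of 5 nodes with one extra node attached to the third node from one end (E_6). One simple-root ordering that puts it in standard form is (alpha_5, alpha_2, alpha_1, alpha_4, alpha_3, alpha_6). So the algebra is type E_6.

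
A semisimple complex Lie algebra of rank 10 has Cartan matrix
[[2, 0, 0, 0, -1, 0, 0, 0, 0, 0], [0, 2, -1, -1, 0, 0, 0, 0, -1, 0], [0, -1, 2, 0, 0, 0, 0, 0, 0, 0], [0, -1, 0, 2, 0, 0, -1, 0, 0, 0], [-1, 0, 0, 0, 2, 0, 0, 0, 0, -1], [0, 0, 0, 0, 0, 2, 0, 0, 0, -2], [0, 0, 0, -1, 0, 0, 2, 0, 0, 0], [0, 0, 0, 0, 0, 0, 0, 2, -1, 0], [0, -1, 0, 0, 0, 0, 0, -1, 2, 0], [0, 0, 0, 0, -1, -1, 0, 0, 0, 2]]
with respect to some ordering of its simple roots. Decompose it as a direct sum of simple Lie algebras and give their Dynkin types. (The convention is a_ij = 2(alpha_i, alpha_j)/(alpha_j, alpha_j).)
C_4 + E_6

The diagram associated to this matrix has two connected components: the simple roots {alpha_1, alpha_5, alpha_6, alpha_10} form a chain of 4 nodes with a double edge at one end; the terminal node there is the unique long simple root (C_4), and {alpha_2, alpha_3, alpha_4, alpha_7, alpha_8, alpha_9} form a chain of 5 nodes with one extra node attached to the third node from one end (E_6). A semisimple Lie algebra decomposes uniquely as the direct sum of simple ideals, one per connected component of its Dynkin diagram, so g ≅ C_4 ⊕ E_6 (dimension 36 + 78 = 114).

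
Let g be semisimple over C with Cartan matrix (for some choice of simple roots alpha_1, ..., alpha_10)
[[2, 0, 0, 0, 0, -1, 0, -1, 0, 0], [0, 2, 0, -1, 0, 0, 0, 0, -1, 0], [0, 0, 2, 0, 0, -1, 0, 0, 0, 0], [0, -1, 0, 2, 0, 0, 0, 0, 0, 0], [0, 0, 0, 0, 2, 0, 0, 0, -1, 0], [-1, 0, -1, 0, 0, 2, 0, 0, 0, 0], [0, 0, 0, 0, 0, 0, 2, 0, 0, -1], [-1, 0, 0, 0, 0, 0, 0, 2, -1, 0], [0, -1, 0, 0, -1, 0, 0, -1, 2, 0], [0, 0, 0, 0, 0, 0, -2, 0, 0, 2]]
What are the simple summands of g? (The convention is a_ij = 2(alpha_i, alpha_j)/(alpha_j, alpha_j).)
The diagram associated to this matrix has two connected components: the simple roots {alpha_7, alpha_10} form a chain of 2 nodes with a double edge at one end; the terminal node there is the unique short simple root (B_2), and {alpha_1, alpha_2, alpha_3, alpha_4, alpha_5, alpha_6, alpha_8, alpha_9} form a chain of 7 nodes with one extra node attached to the third node from one end (E_8). A semisimple Lie algebra decomposes uniquely as the direct sum of simple ideals, one per connected component of its Dynkin diagram, so g ≅ B_2 ⊕ E_8 (dimension 10 + 248 = 258).

B_2 (so(5)) ⊕ E_8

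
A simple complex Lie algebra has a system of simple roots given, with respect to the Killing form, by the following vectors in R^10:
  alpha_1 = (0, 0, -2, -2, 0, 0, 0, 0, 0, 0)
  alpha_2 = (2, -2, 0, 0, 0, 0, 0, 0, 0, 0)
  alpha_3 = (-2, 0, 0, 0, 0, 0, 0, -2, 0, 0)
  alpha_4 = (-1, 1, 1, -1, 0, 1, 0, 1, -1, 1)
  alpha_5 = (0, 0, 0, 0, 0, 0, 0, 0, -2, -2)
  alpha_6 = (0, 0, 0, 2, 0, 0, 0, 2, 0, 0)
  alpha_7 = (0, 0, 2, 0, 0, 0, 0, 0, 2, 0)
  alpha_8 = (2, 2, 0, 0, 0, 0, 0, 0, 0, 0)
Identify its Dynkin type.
E8

Compute the Cartan integers a_ij = 2(alpha_i, alpha_j)/(alpha_j, alpha_j); the resulting 8x8 Cartan matrix is
[[2, 0, 0, 0, 0, -1, -1, 0], [0, 2, -1, -1, 0, 0, 0, 0], [0, -1, 2, 0, 0, -1, 0, -1], [0, -1, 0, 2, 0, 0, 0, 0], [0, 0, 0, 0, 2, 0, -1, 0], [-1, 0, -1, 0, 0, 2, 0, 0], [-1, 0, 0, 0, -1, 0, 2, 0], [0, 0, -1, 0, 0, 0, 0, 2]].
All simple roots have the same length, so the diagram is simply laced. The associated Dynkin diagram is a chain of 7 nodes with one extra node attached to the third node from one end (E_8), so the type is E_8.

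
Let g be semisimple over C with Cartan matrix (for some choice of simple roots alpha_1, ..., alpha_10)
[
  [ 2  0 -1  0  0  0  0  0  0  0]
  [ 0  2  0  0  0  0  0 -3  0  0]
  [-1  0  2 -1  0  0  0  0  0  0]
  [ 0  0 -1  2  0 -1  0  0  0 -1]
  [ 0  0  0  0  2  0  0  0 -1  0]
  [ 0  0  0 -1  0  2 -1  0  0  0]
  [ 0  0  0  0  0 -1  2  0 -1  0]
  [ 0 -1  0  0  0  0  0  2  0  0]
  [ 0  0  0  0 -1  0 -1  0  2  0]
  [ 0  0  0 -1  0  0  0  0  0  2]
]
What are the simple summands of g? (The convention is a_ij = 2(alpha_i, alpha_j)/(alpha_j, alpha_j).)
E_8 + G_2

The diagram associated to this matrix has two connected components: the simple roots {alpha_1, alpha_3, alpha_4, alpha_5, alpha_6, alpha_7, alpha_9, alpha_10} form a chain of 7 nodes with one extra node attached to the third node from one end (E_8), and {alpha_2, alpha_8} form two nodes joined by a triple edge (G_2). A semisimple Lie algebra decomposes uniquely as the direct sum of simple ideals, one per connected component of its Dynkin diagram, so g ≅ E_8 ⊕ G_2 (dimension 248 + 14 = 262).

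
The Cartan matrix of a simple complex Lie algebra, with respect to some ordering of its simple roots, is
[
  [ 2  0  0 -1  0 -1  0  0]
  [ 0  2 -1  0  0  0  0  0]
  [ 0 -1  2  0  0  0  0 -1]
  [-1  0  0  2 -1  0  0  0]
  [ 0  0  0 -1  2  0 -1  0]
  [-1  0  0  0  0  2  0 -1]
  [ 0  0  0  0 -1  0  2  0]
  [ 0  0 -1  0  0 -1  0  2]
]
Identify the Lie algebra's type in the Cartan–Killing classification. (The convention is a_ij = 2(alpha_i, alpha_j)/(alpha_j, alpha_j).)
A_8

The matrix has rank 8 with 2's on the diagonal. Reading the off-diagonal entries as Dynkin edges (a single edge where a_ij = a_ji = -1; a double or triple edge where a_ij * a_ji = 2 or 3), the diagram is a chain of 8 nodes with single edges (A_8). One simple-root ordering that puts it in standard form is (alpha_2, alpha_3, alpha_8, alpha_6, alpha_1, alpha_4, alpha_5, alpha_7). So the algebra is type A_8, i.e. sl(9).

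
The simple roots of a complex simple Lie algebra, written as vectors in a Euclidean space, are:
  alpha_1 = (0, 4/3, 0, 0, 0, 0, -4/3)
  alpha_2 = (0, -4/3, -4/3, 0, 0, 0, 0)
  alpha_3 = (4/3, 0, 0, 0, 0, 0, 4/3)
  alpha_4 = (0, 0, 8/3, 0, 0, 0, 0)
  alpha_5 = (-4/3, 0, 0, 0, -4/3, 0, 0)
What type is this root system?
Compute the Cartan integers a_ij = 2(alpha_i, alpha_j)/(alpha_j, alpha_j); the resulting 5x5 Cartan matrix is
[[2, -1, -1, 0, 0], [-1, 2, 0, -1, 0], [-1, 0, 2, 0, -1], [0, -2, 0, 2, 0], [0, 0, -1, 0, 2]].
The roots have two lengths (squared-length ratio 2:1); the short ones are alpha_{1,2,3,5}. The associated Dynkin diagram is a chain of 5 nodes with a double edge at one end; the terminal node there is the unique long simple root (C_5), so the type is C_5 (the algebra sp(10)).

type C_5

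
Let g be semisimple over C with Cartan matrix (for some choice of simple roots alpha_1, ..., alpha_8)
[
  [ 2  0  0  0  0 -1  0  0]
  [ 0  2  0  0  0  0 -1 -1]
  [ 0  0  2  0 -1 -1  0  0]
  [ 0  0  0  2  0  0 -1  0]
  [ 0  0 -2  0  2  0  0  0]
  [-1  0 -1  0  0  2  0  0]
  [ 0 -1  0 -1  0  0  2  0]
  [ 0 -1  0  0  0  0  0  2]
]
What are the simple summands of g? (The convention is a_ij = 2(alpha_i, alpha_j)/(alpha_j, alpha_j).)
The diagram associated to this matrix has two connected components: the simple roots {alpha_2, alpha_4, alpha_7, alpha_8} form a chain of 4 nodes with single edges (A_4), and {alpha_1, alpha_3, alpha_5, alpha_6} form a chain of 4 nodes with a double edge at one end; the terminal node there is the unique long simple root (C_4). A semisimple Lie algebra decomposes uniquely as the direct sum of simple ideals, one per connected component of its Dynkin diagram, so g ≅ A_4 ⊕ C_4 (dimension 24 + 36 = 60).

A_4 (sl(5)) + C_4 (sp(8))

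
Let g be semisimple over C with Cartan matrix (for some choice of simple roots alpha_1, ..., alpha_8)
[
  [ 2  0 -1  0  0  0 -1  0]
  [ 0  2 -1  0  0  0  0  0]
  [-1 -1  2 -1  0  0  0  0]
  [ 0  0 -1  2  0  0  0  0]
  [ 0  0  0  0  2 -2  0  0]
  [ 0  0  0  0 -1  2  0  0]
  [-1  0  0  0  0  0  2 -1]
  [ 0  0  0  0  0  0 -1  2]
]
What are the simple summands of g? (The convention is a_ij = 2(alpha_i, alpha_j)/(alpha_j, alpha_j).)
The diagram associated to this matrix has two connected components: the simple roots {alpha_5, alpha_6} form a chain of 2 nodes with a double edge at one end; the terminal node there is the unique short simple root (B_2), and {alpha_1, alpha_2, alpha_3, alpha_4, alpha_7, alpha_8} form a chain of 4 nodes with a fork of two nodes at one end (D_6). A semisimple Lie algebra decomposes uniquely as the direct sum of simple ideals, one per connected component of its Dynkin diagram, so g ≅ B_2 ⊕ D_6 (dimension 10 + 66 = 76).

type B_2 ⊕ type D_6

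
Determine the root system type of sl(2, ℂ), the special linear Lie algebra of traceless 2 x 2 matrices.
This is sl(2), which has dimension 2^2 - 1 = 3 and rank 2 - 1 = 1 (a Cartan subalgebra is the diagonal traceless matrices). In the classification of classical Lie algebras, the special linear algebra sl(n+1) has type A_n; here n = 1, so the Dynkin diagram is a chain of 1 nodes with single edges (A_1). Hence the type is A_1.

type A_1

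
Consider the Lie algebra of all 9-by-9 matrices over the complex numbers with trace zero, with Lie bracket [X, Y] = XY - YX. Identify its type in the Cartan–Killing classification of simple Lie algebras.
This is sl(9), which has dimension 9^2 - 1 = 80 and rank 9 - 1 = 8 (a Cartan subalgebra is the diagonal traceless matrices). In the classification of classical Lie algebras, the special linear algebra sl(n+1) has type A_n; here n = 8, so the Dynkin diagram is a chain of 8 nodes with single edges (A_8). Hence the type is A_8.

A_8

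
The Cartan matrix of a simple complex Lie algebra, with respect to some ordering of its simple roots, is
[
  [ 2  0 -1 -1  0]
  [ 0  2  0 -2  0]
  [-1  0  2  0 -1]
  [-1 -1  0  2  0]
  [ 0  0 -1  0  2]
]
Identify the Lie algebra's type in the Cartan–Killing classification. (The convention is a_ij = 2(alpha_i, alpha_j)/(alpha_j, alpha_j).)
The matrix has rank 5 with 2's on the diagonal. Reading the off-diagonal entries as Dynkin edges (a single edge where a_ij = a_ji = -1; a double or triple edge where a_ij * a_ji = 2 or 3), the diagram is a chain of 5 nodes with a double edge at one end; the terminal node there is the unique long simple root (C_5). One simple-root ordering that puts it in standard form is (alpha_5, alpha_3, alpha_1, alpha_4, alpha_2). So the algebra is type C_5, i.e. sp(10).

type C_5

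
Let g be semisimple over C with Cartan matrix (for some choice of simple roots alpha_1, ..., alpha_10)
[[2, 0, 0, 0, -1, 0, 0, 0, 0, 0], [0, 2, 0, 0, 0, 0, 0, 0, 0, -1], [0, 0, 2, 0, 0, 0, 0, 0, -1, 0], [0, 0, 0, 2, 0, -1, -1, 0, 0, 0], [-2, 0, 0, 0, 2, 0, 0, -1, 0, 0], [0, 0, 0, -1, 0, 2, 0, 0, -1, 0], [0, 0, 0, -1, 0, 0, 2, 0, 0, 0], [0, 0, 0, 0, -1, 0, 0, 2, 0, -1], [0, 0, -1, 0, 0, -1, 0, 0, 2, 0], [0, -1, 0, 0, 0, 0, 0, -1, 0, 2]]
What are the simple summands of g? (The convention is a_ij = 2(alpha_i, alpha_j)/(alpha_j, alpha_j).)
The diagram associated to this matrix has two connected components: the simple roots {alpha_3, alpha_4, alpha_6, alpha_7, alpha_9} form a chain of 5 nodes with single edges (A_5), and {alpha_1, alpha_2, alpha_5, alpha_8, alpha_10} form a chain of 5 nodes with a double edge at one end; the terminal node there is the unique short simple root (B_5). A semisimple Lie algebra decomposes uniquely as the direct sum of simple ideals, one per connected component of its Dynkin diagram, so g ≅ A_5 ⊕ B_5 (dimension 35 + 55 = 90).

A_5 + B_5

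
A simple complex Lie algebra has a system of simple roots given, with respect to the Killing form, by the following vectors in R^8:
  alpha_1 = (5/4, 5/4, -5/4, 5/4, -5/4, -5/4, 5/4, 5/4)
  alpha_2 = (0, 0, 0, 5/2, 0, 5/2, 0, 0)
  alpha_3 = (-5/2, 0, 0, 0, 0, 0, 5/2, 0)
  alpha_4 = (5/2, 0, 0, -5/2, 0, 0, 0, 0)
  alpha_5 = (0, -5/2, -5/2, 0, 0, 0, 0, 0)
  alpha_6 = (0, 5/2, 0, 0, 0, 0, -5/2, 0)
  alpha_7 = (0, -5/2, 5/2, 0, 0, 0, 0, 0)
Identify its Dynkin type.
E_7

Compute the Cartan integers a_ij = 2(alpha_i, alpha_j)/(alpha_j, alpha_j); the resulting 7x7 Cartan matrix is
[[2, 0, 0, 0, 0, 0, -1], [0, 2, 0, -1, 0, 0, 0], [0, 0, 2, -1, 0, -1, 0], [0, -1, -1, 2, 0, 0, 0], [0, 0, 0, 0, 2, -1, 0], [0, 0, -1, 0, -1, 2, -1], [-1, 0, 0, 0, 0, -1, 2]].
All simple roots have the same length, so the diagram is simply laced. The associated Dynkin diagram is a chain of 6 nodes with one extra node attached to the third node from one end (E_7), so the type is E_7.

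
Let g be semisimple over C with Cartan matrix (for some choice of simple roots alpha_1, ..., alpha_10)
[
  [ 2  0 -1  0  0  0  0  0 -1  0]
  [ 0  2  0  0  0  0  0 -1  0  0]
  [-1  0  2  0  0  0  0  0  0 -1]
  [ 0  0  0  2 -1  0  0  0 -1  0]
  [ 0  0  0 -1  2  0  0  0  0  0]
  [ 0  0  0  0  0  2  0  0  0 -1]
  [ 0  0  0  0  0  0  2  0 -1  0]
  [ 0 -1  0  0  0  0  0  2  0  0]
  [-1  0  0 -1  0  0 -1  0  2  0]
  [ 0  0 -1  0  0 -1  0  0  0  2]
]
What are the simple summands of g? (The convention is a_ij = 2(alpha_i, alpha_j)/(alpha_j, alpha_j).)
The diagram associated to this matrix has two connected components: the simple roots {alpha_2, alpha_8} form a chain of 2 nodes with single edges (A_2), and {alpha_1, alpha_3, alpha_4, alpha_5, alpha_6, alpha_7, alpha_9, alpha_10} form a chain of 7 nodes with one extra node attached to the third node from one end (E_8). A semisimple Lie algebra decomposes uniquely as the direct sum of simple ideals, one per connected component of its Dynkin diagram, so g ≅ A_2 ⊕ E_8 (dimension 8 + 248 = 256).

A_2 + E_8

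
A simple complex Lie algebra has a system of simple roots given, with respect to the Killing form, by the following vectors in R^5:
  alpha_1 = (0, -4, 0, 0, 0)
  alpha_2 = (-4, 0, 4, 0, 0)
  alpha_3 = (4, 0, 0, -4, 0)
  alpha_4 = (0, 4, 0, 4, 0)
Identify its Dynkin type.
Compute the Cartan integers a_ij = 2(alpha_i, alpha_j)/(alpha_j, alpha_j); the resulting 4x4 Cartan matrix is
[[2, 0, 0, -1], [0, 2, -1, 0], [0, -1, 2, -1], [-2, 0, -1, 2]].
The roots have two lengths (squared-length ratio 2:1); the short ones are alpha_{1}. The associated Dynkin diagram is a chain of 4 nodes with a double edge at one end; the terminal node there is the unique short simple root (B_4), so the type is B_4 (the algebra so(9)).

type B_4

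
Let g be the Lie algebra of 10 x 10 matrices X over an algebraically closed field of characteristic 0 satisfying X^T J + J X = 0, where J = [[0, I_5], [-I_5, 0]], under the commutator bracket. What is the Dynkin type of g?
This is sp(10), which has dimension 10(10+1)/2 = 55 and rank 10/2 = 5. In the classification of classical Lie algebras, the symplectic algebra sp(2n) has type C_n; here n = 5, so the Dynkin diagram is a chain of 5 nodes with a double edge at one end; the terminal node there is the unique long simple root (C_5). Hence the type is C_5.

type C_5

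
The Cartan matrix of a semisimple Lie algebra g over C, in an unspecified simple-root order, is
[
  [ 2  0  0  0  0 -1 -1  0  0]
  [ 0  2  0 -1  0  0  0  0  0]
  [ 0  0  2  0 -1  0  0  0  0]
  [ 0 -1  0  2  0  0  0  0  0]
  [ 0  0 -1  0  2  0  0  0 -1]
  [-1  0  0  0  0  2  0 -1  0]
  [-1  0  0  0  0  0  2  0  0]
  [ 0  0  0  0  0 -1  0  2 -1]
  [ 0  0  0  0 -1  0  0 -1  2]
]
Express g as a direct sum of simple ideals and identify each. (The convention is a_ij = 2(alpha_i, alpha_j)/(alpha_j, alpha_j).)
A2 ⊕ A7

The diagram associated to this matrix has two connected components: the simple roots {alpha_2, alpha_4} form a chain of 2 nodes with single edges (A_2), and {alpha_1, alpha_3, alpha_5, alpha_6, alpha_7, alpha_8, alpha_9} form a chain of 7 nodes with single edges (A_7). A semisimple Lie algebra decomposes uniquely as the direct sum of simple ideals, one per connected component of its Dynkin diagram, so g ≅ A_2 ⊕ A_7 (dimension 8 + 63 = 71).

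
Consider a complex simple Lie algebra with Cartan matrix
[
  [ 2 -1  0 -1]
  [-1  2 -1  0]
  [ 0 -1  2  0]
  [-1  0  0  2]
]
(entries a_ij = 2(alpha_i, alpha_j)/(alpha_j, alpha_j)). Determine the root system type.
The matrix has rank 4 with 2's on the diagonal. Reading the off-diagonal entries as Dynkin edges (a single edge where a_ij = a_ji = -1; a double or triple edge where a_ij * a_ji = 2 or 3), the diagram is a chain of 4 nodes with single edges (A_4). One simple-root ordering that puts it in standard form is (alpha_3, alpha_2, alpha_1, alpha_4). So the algebra is type A_4, i.e. sl(5).

A4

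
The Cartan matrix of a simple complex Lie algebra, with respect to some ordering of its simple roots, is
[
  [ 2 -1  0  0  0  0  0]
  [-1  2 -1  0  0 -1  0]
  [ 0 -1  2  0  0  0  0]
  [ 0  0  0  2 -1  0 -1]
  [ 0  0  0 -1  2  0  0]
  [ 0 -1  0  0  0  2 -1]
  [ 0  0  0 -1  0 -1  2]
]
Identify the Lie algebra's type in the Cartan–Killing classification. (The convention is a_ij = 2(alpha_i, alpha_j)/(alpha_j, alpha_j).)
The matrix has rank 7 with 2's on the diagonal. Reading the off-diagonal entries as Dynkin edges (a single edge where a_ij = a_ji = -1; a double or triple edge where a_ij * a_ji = 2 or 3), the diagram is a chain of 5 nodes with a fork of two nodes at one end (D_7). One simple-root ordering that puts it in standard form is (alpha_5, alpha_4, alpha_7, alpha_6, alpha_2, alpha_1, alpha_3). So the algebra is type D_7, i.e. so(14).

D_7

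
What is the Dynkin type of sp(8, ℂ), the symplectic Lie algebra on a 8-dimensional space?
This is sp(8), which has dimension 8(8+1)/2 = 36 and rank 8/2 = 4. In the classification of classical Lie algebras, the symplectic algebra sp(2n) has type C_n; here n = 4, so the Dynkin diagram is a chain of 4 nodes with a double edge at one end; the terminal node there is the unique long simple root (C_4). Hence the type is C_4.

type C_4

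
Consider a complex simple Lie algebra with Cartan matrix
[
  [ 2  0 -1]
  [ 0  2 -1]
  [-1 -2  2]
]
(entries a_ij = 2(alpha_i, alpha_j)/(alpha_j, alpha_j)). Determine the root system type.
The matrix has rank 3 with 2's on the diagonal. Reading the off-diagonal entries as Dynkin edges (a single edge where a_ij = a_ji = -1; a double or triple edge where a_ij * a_ji = 2 or 3), the diagram is a chain of 3 nodes with a double edge at one end; the terminal node there is the unique short simple root (B_3). One simple-root ordering that puts it in standard form is (alpha_1, alpha_3, alpha_2). So the algebra is type B_3, i.e. so(7).

type B_3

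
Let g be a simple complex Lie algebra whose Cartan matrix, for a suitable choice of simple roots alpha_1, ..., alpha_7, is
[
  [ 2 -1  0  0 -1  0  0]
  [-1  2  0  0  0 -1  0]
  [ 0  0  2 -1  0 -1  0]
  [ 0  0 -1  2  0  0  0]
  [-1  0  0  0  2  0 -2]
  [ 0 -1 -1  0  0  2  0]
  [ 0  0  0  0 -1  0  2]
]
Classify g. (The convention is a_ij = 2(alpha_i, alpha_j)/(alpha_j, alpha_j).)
B_7

The matrix has rank 7 with 2's on the diagonal. Reading the off-diagonal entries as Dynkin edges (a single edge where a_ij = a_ji = -1; a double or triple edge where a_ij * a_ji = 2 or 3), the diagram is a chain of 7 nodes with a double edge at one end; the terminal node there is the unique short simple root (B_7). One simple-root ordering that puts it in standard form is (alpha_4, alpha_3, alpha_6, alpha_2, alpha_1, alpha_5, alpha_7). So the algebra is type B_7, i.e. so(15).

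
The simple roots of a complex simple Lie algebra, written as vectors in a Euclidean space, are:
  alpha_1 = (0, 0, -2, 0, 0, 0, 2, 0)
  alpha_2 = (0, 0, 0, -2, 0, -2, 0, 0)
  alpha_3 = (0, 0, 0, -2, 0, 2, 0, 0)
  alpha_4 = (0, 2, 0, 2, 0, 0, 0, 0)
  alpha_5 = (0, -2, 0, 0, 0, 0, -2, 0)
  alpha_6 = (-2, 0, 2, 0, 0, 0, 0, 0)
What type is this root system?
Compute the Cartan integers a_ij = 2(alpha_i, alpha_j)/(alpha_j, alpha_j); the resulting 6x6 Cartan matrix is
[[2, 0, 0, 0, -1, -1], [0, 2, 0, -1, 0, 0], [0, 0, 2, -1, 0, 0], [0, -1, -1, 2, -1, 0], [-1, 0, 0, -1, 2, 0], [-1, 0, 0, 0, 0, 2]].
All simple roots have the same length, so the diagram is simply laced. The associated Dynkin diagram is a chain of 4 nodes with a fork of two nodes at one end (D_6), so the type is D_6 (the algebra so(12)).

D_6 (so(12))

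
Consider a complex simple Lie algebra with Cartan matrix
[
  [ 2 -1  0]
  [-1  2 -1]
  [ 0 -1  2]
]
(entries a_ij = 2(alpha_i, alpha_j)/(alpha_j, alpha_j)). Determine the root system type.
The matrix has rank 3 with 2's on the diagonal. Reading the off-diagonal entries as Dynkin edges (a single edge where a_ij = a_ji = -1; a double or triple edge where a_ij * a_ji = 2 or 3), the diagram is a chain of 3 nodes with single edges (A_3). One simple-root ordering that puts it in standard form is (alpha_3, alpha_2, alpha_1). So the algebra is type A_3, i.e. sl(4).

A_3 (sl(4))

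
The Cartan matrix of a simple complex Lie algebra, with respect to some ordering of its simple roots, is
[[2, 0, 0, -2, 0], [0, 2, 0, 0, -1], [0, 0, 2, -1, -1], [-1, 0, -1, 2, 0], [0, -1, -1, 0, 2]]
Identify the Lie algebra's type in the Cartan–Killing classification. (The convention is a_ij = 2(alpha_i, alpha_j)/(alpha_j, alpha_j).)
C5

The matrix has rank 5 with 2's on the diagonal. Reading the off-diagonal entries as Dynkin edges (a single edge where a_ij = a_ji = -1; a double or triple edge where a_ij * a_ji = 2 or 3), the diagram is a chain of 5 nodes with a double edge at one end; the terminal node there is the unique long simple root (C_5). One simple-root ordering that puts it in standard form is (alpha_2, alpha_5, alpha_3, alpha_4, alpha_1). So the algebra is type C_5, i.e. sp(10).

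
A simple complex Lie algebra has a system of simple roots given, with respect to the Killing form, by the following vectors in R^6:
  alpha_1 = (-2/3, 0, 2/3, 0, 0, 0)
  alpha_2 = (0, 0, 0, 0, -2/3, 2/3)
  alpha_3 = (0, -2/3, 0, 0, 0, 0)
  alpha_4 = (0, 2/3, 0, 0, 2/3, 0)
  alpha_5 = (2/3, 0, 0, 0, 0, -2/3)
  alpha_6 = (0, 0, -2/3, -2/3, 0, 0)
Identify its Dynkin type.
type B_6

Compute the Cartan integers a_ij = 2(alpha_i, alpha_j)/(alpha_j, alpha_j); the resulting 6x6 Cartan matrix is
[[2, 0, 0, 0, -1, -1], [0, 2, 0, -1, -1, 0], [0, 0, 2, -1, 0, 0], [0, -1, -2, 2, 0, 0], [-1, -1, 0, 0, 2, 0], [-1, 0, 0, 0, 0, 2]].
The roots have two lengths (squared-length ratio 2:1); the short ones are alpha_{3}. The associated Dynkin diagram is a chain of 6 nodes with a double edge at one end; the terminal node there is the unique short simple root (B_6), so the type is B_6 (the algebra so(13)).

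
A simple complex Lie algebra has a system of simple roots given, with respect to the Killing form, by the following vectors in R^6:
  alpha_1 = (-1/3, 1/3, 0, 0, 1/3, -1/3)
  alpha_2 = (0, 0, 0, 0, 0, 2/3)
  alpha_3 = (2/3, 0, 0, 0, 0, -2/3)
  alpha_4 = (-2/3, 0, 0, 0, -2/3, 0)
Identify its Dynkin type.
F4

Compute the Cartan integers a_ij = 2(alpha_i, alpha_j)/(alpha_j, alpha_j); the resulting 4x4 Cartan matrix is
[[2, -1, 0, 0], [-1, 2, -1, 0], [0, -2, 2, -1], [0, 0, -1, 2]].
The roots have two lengths (squared-length ratio 2:1); the short ones are alpha_{1,2}. The associated Dynkin diagram is a chain of 4 nodes with a double edge between the middle two (F_4), so the type is F_4.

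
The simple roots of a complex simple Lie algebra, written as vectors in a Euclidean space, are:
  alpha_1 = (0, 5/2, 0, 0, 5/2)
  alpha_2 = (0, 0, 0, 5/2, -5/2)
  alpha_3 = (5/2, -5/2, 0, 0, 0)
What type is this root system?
Compute the Cartan integers a_ij = 2(alpha_i, alpha_j)/(alpha_j, alpha_j); the resulting 3x3 Cartan matrix is
[[2, -1, -1], [-1, 2, 0], [-1, 0, 2]].
All simple roots have the same length, so the diagram is simply laced. The associated Dynkin diagram is a chain of 3 nodes with single edges (A_3), so the type is A_3 (the algebra sl(4)).

A_3 (sl(4))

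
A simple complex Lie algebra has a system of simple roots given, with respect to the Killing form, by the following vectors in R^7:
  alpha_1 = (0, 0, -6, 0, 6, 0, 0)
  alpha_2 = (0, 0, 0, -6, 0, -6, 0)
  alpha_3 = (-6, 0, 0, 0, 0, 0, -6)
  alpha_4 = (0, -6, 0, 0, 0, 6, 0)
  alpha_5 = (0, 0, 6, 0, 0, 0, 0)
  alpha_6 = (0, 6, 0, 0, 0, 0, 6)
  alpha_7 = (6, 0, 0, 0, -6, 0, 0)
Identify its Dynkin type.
Compute the Cartan integers a_ij = 2(alpha_i, alpha_j)/(alpha_j, alpha_j); the resulting 7x7 Cartan matrix is
[[2, 0, 0, 0, -2, 0, -1], [0, 2, 0, -1, 0, 0, 0], [0, 0, 2, 0, 0, -1, -1], [0, -1, 0, 2, 0, -1, 0], [-1, 0, 0, 0, 2, 0, 0], [0, 0, -1, -1, 0, 2, 0], [-1, 0, -1, 0, 0, 0, 2]].
The roots have two lengths (squared-length ratio 2:1); the short ones are alpha_{5}. The associated Dynkin diagram is a chain of 7 nodes with a double edge at one end; the terminal node there is the unique short simple root (B_7), so the type is B_7 (the algebra so(15)).

B7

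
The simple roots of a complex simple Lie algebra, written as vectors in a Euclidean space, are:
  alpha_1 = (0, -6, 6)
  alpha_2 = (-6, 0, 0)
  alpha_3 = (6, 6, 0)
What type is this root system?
type B_3

Compute the Cartan integers a_ij = 2(alpha_i, alpha_j)/(alpha_j, alpha_j); the resulting 3x3 Cartan matrix is
[[2, 0, -1], [0, 2, -1], [-1, -2, 2]].
The roots have two lengths (squared-length ratio 2:1); the short ones are alpha_{2}. The associated Dynkin diagram is a chain of 3 nodes with a double edge at one end; the terminal node there is the unique short simple root (B_3), so the type is B_3 (the algebra so(7)).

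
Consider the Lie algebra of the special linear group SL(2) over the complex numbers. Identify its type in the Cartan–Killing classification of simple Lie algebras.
A1

This is sl(2), which has dimension 2^2 - 1 = 3 and rank 2 - 1 = 1 (a Cartan subalgebra is the diagonal traceless matrices). In the classification of classical Lie algebras, the special linear algebra sl(n+1) has type A_n; here n = 1, so the Dynkin diagram is a chain of 1 nodes with single edges (A_1). Hence the type is A_1.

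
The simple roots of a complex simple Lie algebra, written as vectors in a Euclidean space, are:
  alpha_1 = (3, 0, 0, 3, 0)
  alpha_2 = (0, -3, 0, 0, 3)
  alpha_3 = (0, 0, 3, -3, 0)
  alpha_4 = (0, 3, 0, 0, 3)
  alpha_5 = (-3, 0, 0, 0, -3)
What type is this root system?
Compute the Cartan integers a_ij = 2(alpha_i, alpha_j)/(alpha_j, alpha_j); the resulting 5x5 Cartan matrix is
[[2, 0, -1, 0, -1], [0, 2, 0, 0, -1], [-1, 0, 2, 0, 0], [0, 0, 0, 2, -1], [-1, -1, 0, -1, 2]].
All simple roots have the same length, so the diagram is simply laced. The associated Dynkin diagram is a chain of 3 nodes with a fork of two nodes at one end (D_5), so the type is D_5 (the algebra so(10)).

D_5 (so(10))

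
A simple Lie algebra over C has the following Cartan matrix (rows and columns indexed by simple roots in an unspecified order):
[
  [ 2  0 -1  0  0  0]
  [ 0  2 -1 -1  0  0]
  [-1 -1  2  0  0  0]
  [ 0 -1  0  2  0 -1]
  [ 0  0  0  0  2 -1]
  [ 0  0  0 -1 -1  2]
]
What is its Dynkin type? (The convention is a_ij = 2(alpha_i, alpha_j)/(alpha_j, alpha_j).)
type A_6

The matrix has rank 6 with 2's on the diagonal. Reading the off-diagonal entries as Dynkin edges (a single edge where a_ij = a_ji = -1; a double or triple edge where a_ij * a_ji = 2 or 3), the diagram is a chain of 6 nodes with single edges (A_6). One simple-root ordering that puts it in standard form is (alpha_1, alpha_3, alpha_2, alpha_4, alpha_6, alpha_5). So the algebra is type A_6, i.e. sl(7).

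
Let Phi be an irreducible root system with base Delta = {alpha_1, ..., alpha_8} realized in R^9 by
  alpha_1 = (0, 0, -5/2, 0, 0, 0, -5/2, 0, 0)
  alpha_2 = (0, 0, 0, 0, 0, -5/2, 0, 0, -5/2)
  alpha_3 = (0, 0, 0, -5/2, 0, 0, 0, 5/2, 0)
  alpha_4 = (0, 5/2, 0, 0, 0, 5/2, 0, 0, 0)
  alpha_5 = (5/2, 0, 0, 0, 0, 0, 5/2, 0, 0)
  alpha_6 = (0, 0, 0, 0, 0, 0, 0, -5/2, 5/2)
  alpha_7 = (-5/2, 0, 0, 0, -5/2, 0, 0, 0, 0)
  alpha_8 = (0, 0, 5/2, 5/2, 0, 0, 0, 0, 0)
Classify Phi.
type A_8

Compute the Cartan integers a_ij = 2(alpha_i, alpha_j)/(alpha_j, alpha_j); the resulting 8x8 Cartan matrix is
[[2, 0, 0, 0, -1, 0, 0, -1], [0, 2, 0, -1, 0, -1, 0, 0], [0, 0, 2, 0, 0, -1, 0, -1], [0, -1, 0, 2, 0, 0, 0, 0], [-1, 0, 0, 0, 2, 0, -1, 0], [0, -1, -1, 0, 0, 2, 0, 0], [0, 0, 0, 0, -1, 0, 2, 0], [-1, 0, -1, 0, 0, 0, 0, 2]].
All simple roots have the same length, so the diagram is simply laced. The associated Dynkin diagram is a chain of 8 nodes with single edges (A_8), so the type is A_8 (the algebra sl(9)).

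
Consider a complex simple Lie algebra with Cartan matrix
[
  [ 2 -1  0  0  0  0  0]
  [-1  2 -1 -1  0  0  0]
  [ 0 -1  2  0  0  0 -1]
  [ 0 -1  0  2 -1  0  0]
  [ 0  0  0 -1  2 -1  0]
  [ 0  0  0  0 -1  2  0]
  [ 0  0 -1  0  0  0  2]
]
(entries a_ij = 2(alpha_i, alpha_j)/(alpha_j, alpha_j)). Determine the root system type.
E7

The matrix has rank 7 with 2's on the diagonal. Reading the off-diagonal entries as Dynkin edges (a single edge where a_ij = a_ji = -1; a double or triple edge where a_ij * a_ji = 2 or 3), the diagram is a chain of 6 nodes with one extra node attached to the third node from one end (E_7). One simple-root ordering that puts it in standard form is (alpha_7, alpha_1, alpha_3, alpha_2, alpha_4, alpha_5, alpha_6). So the algebra is type E_7.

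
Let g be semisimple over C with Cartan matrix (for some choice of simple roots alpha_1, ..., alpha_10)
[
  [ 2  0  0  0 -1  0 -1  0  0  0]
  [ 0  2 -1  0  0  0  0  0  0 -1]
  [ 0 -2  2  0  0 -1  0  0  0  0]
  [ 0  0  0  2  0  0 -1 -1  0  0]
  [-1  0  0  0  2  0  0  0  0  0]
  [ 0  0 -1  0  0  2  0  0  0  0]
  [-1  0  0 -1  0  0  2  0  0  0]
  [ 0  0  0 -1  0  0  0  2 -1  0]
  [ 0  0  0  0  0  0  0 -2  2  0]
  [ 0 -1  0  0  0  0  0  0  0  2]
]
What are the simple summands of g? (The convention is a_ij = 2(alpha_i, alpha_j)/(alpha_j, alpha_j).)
The diagram associated to this matrix has two connected components: the simple roots {alpha_1, alpha_4, alpha_5, alpha_7, alpha_8, alpha_9} form a chain of 6 nodes with a double edge at one end; the terminal node there is the unique long simple root (C_6), and {alpha_2, alpha_3, alpha_6, alpha_10} form a chain of 4 nodes with a double edge between the middle two (F_4). A semisimple Lie algebra decomposes uniquely as the direct sum of simple ideals, one per connected component of its Dynkin diagram, so g ≅ C_6 ⊕ F_4 (dimension 78 + 52 = 130).

C_6 ⊕ F_4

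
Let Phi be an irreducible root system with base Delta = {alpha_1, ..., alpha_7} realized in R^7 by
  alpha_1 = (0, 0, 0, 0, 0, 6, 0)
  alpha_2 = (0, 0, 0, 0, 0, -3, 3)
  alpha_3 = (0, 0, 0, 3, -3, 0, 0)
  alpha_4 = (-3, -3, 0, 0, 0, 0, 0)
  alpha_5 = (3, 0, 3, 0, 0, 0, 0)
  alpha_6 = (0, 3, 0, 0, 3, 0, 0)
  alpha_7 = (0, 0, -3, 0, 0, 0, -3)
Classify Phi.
Compute the Cartan integers a_ij = 2(alpha_i, alpha_j)/(alpha_j, alpha_j); the resulting 7x7 Cartan matrix is
[[2, -2, 0, 0, 0, 0, 0], [-1, 2, 0, 0, 0, 0, -1], [0, 0, 2, 0, 0, -1, 0], [0, 0, 0, 2, -1, -1, 0], [0, 0, 0, -1, 2, 0, -1], [0, 0, -1, -1, 0, 2, 0], [0, -1, 0, 0, -1, 0, 2]].
The roots have two lengths (squared-length ratio 2:1); the short ones are alpha_{2,3,4,5,6,7}. The associated Dynkin diagram is a chain of 7 nodes with a double edge at one end; the terminal node there is the unique long simple root (C_7), so the type is C_7 (the algebra sp(14)).

C_7 (sp(14))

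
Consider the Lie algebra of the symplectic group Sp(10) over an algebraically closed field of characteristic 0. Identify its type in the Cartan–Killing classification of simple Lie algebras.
This is sp(10), which has dimension 10(10+1)/2 = 55 and rank 10/2 = 5. In the classification of classical Lie algebras, the symplectic algebra sp(2n) has type C_n; here n = 5, so the Dynkin diagram is a chain of 5 nodes with a double edge at one end; the terminal node there is the unique long simple root (C_5). Hence the type is C_5.

C_5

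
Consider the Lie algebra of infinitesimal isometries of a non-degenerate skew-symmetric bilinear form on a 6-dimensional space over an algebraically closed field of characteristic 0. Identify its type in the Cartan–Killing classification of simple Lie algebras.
C3

This is sp(6), which has dimension 6(6+1)/2 = 21 and rank 6/2 = 3. In the classification of classical Lie algebras, the symplectic algebra sp(2n) has type C_n; here n = 3, so the Dynkin diagram is a chain of 3 nodes with a double edge at one end; the terminal node there is the unique long simple root (C_3). Hence the type is C_3.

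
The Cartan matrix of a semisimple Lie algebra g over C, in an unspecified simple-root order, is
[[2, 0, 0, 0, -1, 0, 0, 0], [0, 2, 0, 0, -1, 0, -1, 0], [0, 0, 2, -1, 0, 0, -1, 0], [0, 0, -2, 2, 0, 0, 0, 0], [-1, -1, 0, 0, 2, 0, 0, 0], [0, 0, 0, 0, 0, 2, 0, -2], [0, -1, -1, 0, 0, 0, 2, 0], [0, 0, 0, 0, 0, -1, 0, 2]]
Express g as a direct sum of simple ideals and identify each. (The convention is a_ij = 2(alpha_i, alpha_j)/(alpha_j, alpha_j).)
B2 + C6

The diagram associated to this matrix has two connected components: the simple roots {alpha_6, alpha_8} form a chain of 2 nodes with a double edge at one end; the terminal node there is the unique short simple root (B_2), and {alpha_1, alpha_2, alpha_3, alpha_4, alpha_5, alpha_7} form a chain of 6 nodes with a double edge at one end; the terminal node there is the unique long simple root (C_6). A semisimple Lie algebra decomposes uniquely as the direct sum of simple ideals, one per connected component of its Dynkin diagram, so g ≅ B_2 ⊕ C_6 (dimension 10 + 78 = 88).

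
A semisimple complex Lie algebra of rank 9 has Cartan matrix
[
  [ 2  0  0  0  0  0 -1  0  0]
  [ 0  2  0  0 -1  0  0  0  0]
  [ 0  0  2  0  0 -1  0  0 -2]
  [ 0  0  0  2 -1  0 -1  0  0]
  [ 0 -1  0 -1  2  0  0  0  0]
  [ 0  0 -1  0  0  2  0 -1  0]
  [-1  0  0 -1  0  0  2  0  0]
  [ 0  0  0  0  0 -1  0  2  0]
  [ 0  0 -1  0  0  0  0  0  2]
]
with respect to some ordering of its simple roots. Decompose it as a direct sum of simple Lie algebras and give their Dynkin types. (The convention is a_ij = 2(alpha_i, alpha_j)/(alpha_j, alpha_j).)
The diagram associated to this matrix has two connected components: the simple roots {alpha_1, alpha_2, alpha_4, alpha_5, alpha_7} form a chain of 5 nodes with single edges (A_5), and {alpha_3, alpha_6, alpha_8, alpha_9} form a chain of 4 nodes with a double edge at one end; the terminal node there is the unique short simple root (B_4). A semisimple Lie algebra decomposes uniquely as the direct sum of simple ideals, one per connected component of its Dynkin diagram, so g ≅ A_5 ⊕ B_4 (dimension 35 + 36 = 71).

A_5 + B_4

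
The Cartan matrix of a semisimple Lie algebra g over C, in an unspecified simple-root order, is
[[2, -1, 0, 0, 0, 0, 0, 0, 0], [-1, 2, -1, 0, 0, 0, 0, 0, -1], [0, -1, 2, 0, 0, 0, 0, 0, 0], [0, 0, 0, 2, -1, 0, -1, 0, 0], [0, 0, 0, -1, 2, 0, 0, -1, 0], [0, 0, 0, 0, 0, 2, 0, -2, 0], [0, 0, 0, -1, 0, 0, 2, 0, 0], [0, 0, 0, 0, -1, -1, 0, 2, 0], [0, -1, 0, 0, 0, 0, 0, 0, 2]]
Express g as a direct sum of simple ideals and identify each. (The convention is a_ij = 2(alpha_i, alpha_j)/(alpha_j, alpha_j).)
C5 + D4

The diagram associated to this matrix has two connected components: the simple roots {alpha_4, alpha_5, alpha_6, alpha_7, alpha_8} form a chain of 5 nodes with a double edge at one end; the terminal node there is the unique long simple root (C_5), and {alpha_1, alpha_2, alpha_3, alpha_9} form a chain of 2 nodes with a fork of two nodes at one end (D_4). A semisimple Lie algebra decomposes uniquely as the direct sum of simple ideals, one per connected component of its Dynkin diagram, so g ≅ C_5 ⊕ D_4 (dimension 55 + 28 = 83).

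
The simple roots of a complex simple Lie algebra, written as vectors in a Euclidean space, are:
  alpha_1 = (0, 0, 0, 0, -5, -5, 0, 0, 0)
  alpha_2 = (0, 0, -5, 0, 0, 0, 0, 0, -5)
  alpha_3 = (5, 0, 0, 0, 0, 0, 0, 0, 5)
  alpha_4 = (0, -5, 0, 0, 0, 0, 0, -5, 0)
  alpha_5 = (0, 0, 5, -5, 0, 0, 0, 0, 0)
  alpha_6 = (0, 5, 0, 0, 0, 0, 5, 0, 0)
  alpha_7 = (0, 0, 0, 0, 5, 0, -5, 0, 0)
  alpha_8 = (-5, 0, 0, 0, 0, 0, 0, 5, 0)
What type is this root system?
Compute the Cartan integers a_ij = 2(alpha_i, alpha_j)/(alpha_j, alpha_j); the resulting 8x8 Cartan matrix is
[[2, 0, 0, 0, 0, 0, -1, 0], [0, 2, -1, 0, -1, 0, 0, 0], [0, -1, 2, 0, 0, 0, 0, -1], [0, 0, 0, 2, 0, -1, 0, -1], [0, -1, 0, 0, 2, 0, 0, 0], [0, 0, 0, -1, 0, 2, -1, 0], [-1, 0, 0, 0, 0, -1, 2, 0], [0, 0, -1, -1, 0, 0, 0, 2]].
All simple roots have the same length, so the diagram is simply laced. The associated Dynkin diagram is a chain of 8 nodes with single edges (A_8), so the type is A_8 (the algebra sl(9)).

A_8 (sl(9))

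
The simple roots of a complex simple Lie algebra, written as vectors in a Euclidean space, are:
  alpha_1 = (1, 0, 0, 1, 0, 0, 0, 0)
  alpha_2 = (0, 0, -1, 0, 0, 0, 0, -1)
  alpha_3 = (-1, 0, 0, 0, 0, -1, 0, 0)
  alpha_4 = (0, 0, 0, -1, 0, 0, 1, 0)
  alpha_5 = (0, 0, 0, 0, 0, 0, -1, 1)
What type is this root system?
A5

Compute the Cartan integers a_ij = 2(alpha_i, alpha_j)/(alpha_j, alpha_j); the resulting 5x5 Cartan matrix is
[[2, 0, -1, -1, 0], [0, 2, 0, 0, -1], [-1, 0, 2, 0, 0], [-1, 0, 0, 2, -1], [0, -1, 0, -1, 2]].
All simple roots have the same length, so the diagram is simply laced. The associated Dynkin diagram is a chain of 5 nodes with single edges (A_5), so the type is A_5 (the algebra sl(6)).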